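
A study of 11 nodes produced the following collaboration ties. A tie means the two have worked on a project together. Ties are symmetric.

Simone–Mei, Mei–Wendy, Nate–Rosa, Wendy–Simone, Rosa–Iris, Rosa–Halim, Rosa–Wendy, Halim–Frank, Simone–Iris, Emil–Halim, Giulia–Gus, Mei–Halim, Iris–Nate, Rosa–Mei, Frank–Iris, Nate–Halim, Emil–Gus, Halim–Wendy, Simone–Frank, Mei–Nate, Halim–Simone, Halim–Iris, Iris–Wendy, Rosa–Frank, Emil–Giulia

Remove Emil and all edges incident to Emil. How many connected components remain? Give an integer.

Without Emil, the remaining ties split the others into: {Frank, Halim, Iris, Mei, Nate, Rosa, Simone, Wendy}; {Giulia, Gus}.
That's 2 separate components.

2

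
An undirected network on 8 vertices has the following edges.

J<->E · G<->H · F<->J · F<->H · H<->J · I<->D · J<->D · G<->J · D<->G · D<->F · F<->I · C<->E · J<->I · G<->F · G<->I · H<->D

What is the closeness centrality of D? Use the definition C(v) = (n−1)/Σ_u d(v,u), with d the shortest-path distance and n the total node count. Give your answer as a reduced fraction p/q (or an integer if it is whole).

Distances from D: C:3, E:2, F:1, G:1, H:1, I:1, J:1. Sum = 10.
n = 8, so closeness = 7/10.

7/10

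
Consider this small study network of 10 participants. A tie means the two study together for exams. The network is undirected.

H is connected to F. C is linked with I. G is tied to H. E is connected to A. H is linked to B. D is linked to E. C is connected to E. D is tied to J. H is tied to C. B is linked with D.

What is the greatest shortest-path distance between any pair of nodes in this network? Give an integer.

Eccentricity of each node (its greatest distance to any other): A:4, B:3, C:3, D:3, E:3, F:4, G:4, H:3, I:4, J:4.
The maximum eccentricity is 4, realized for instance by the pair G–J via G – H – B – D – J. So the diameter is 4.

4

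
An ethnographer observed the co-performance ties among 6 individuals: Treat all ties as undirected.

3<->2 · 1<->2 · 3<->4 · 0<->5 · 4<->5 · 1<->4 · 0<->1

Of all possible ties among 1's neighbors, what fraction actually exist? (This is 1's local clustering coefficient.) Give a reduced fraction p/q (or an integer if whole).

0

1's neighbors: 0, 2, and 4 (k = 3).
Possible neighbor pairs: C(3,2) = 3. Edges among them: none → e = 0.
Clustering(1) = 0/3 = 0.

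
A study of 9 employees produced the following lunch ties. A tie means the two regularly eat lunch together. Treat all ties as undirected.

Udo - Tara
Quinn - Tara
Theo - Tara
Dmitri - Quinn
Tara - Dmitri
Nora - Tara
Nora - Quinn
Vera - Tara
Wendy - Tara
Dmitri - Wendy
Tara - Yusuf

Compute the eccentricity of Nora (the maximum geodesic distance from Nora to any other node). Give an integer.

2

Distances from Nora: Dmitri:2, Quinn:1, Tara:1, Theo:2, Udo:2, Vera:2, Wendy:2, Yusuf:2.
The largest is 2 (to Dmitri, Wendy, Udo, Yusuf, Vera, and Theo), so the eccentricity of Nora is 2.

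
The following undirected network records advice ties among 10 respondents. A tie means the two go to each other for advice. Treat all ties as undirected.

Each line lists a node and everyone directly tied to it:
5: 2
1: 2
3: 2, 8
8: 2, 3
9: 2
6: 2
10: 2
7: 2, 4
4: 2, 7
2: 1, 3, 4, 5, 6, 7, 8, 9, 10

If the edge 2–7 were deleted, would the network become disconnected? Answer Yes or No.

Even without that edge, 2 still reaches 7 via 2 – 4 – 7, so the network stays connected. Not a bridge.

No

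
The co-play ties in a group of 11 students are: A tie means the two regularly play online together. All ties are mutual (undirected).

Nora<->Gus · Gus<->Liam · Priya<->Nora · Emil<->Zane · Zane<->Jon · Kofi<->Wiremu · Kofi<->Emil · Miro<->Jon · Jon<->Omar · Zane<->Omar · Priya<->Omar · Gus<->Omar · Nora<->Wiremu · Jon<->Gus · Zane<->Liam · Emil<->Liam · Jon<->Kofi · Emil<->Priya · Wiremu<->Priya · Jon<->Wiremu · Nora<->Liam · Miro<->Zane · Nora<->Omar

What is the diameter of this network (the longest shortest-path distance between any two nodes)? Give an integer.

Eccentricity of each node (its greatest distance to any other): Emil:2, Gus:2, Jon:2, Kofi:2, Liam:2, Miro:3, Nora:3, Omar:2, Priya:3, Wiremu:2, Zane:2.
The maximum eccentricity is 3, realized for instance by the pair Priya–Miro via Priya – Omar – Zane – Miro. So the diameter is 3.

3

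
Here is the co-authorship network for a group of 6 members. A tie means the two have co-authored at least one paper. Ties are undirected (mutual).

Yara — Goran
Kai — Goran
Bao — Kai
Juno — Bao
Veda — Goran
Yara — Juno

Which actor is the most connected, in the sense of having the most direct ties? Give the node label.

Goran

Degrees — Bao:2, Goran:3, Juno:2, Kai:2, Veda:1, Yara:2.
The maximum is 3, attained only by Goran.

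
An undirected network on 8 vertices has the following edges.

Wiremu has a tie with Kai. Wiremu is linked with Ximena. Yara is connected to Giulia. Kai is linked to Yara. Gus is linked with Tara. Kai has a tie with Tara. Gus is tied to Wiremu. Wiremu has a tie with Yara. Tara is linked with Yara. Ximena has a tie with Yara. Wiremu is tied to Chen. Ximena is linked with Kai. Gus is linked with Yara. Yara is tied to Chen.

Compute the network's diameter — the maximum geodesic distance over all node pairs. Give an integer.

2

Eccentricity of each node (its greatest distance to any other): Chen:2, Giulia:2, Gus:2, Kai:2, Tara:2, Wiremu:2, Ximena:2, Yara:1.
The maximum eccentricity is 2, realized for instance by the pair Ximena–Chen via Ximena – Yara – Chen. So the diameter is 2.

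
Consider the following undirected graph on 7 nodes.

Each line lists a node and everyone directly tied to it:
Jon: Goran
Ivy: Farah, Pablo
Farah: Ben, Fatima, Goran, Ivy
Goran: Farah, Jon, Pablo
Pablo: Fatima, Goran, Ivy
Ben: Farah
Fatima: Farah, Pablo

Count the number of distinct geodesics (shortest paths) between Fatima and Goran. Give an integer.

2

The shortest distance is 2. The length-2 paths are: Fatima–Pablo–Goran; Fatima–Farah–Goran.
That gives 2 distinct shortest paths.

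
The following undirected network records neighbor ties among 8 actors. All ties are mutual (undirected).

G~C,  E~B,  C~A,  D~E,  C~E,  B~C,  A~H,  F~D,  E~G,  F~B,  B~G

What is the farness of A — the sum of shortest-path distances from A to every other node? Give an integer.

Distances from A: B:2, C:1, D:3, E:2, F:3, G:2, H:1.
Sum = 2 + 1 + 3 + 2 + 3 + 2 + 1 = 14.

14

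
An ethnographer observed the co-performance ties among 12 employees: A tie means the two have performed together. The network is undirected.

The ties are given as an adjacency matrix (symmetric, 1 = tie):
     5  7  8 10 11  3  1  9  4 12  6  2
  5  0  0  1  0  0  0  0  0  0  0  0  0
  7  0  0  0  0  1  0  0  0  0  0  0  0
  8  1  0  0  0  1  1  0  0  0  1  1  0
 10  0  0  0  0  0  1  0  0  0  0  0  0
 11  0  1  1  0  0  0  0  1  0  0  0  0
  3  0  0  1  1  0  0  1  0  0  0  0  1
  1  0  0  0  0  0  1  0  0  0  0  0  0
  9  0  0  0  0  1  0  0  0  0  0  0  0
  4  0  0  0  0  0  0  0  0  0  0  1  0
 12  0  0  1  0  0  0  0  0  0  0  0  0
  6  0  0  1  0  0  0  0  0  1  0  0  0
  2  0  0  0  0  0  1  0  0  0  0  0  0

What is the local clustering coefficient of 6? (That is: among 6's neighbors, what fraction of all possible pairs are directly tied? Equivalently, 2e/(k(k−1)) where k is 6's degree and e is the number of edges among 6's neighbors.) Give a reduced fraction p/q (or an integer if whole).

6's neighbors: 4 and 8 (k = 2).
Possible neighbor pairs: C(2,2) = 1. Edges among them: none → e = 0.
Clustering(6) = 0/1.

0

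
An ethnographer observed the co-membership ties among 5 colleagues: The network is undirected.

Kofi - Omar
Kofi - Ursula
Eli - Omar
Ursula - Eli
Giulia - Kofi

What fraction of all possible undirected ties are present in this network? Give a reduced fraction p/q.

There are 5 edges and 5 nodes, so the maximum possible is C(5,2) = 10.
Density = 5/10 = 1/2.

1/2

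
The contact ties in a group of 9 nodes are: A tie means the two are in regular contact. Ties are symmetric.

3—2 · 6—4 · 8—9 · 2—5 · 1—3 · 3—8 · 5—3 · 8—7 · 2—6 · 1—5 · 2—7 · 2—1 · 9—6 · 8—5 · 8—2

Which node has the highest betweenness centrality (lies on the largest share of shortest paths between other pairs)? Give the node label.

2

Unnormalized betweenness of each node: 1:0, 2:71/6, 3:7/12, 4:0, 5:7/12, 6:31/4, 7:0, 8:21/4, 9:1.
2 has the largest value, 71/6, making it the main broker — the node through which the most shortest paths run.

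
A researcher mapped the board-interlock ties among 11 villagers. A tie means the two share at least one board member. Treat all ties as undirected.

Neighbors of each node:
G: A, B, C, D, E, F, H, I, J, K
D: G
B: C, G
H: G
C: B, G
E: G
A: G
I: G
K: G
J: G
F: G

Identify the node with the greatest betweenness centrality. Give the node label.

Unnormalized betweenness of each node: A:0, B:0, C:0, D:0, E:0, F:0, G:44, H:0, I:0, J:0, K:0.
G has the largest value, 44, making it the main broker — the node through which the most shortest paths run.

G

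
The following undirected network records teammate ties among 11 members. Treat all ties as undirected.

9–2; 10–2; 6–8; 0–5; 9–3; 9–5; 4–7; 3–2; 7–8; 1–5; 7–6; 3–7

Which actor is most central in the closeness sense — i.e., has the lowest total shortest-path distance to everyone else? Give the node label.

Farness (sum of distances to all others) for each node — 0:34, 1:34, 2:22, 3:19, 4:31, 5:25, 6:30, 7:22, 8:30, 9:20, 10:31.
The smallest farness is 19, for 3, so 3 has the highest closeness.

3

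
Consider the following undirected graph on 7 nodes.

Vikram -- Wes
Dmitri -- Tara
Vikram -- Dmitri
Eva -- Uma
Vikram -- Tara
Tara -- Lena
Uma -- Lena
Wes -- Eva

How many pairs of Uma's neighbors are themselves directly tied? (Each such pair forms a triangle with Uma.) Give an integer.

0

Uma's neighbors are Eva and Lena, but none of them are tied to each other, so no triangle contains Uma.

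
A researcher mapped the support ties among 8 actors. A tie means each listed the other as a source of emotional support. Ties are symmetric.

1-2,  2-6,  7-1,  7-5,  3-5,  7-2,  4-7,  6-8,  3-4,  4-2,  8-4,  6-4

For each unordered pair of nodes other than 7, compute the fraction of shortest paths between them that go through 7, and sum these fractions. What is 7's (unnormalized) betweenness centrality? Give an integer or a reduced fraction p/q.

Pairs whose geodesics pass through 7 — 4–1: 1/2; 4–5: 1/2; 3–1: 2/3; 8–1: 1/3; 8–5: 1/2; 2–5: 1; 6–5: 2/3; 1–5: 1.
All other pairs contribute 0.
Summing the contributions gives betweenness(7) = 31/6.

31/6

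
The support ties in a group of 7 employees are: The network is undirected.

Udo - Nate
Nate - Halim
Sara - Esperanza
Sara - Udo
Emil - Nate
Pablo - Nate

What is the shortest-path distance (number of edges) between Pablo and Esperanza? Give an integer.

4

One shortest route is Pablo – Nate – Udo – Sara – Esperanza, which uses 4 edges, and at distance 3 from Pablo we only reach {Sara}, which does not include Esperanza. So d(Pablo,Esperanza) = 4.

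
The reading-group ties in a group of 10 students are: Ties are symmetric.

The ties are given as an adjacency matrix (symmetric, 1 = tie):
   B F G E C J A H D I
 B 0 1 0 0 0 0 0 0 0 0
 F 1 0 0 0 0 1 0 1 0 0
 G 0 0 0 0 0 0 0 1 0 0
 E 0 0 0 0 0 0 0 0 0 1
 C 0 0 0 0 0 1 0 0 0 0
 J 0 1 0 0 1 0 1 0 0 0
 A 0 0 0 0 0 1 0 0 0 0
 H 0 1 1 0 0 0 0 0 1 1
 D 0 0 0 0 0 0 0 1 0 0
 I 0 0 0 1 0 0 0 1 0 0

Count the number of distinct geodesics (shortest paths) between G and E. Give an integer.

The shortest distance is 3, and the only length-3 path is G–H–I–E. So there is exactly 1 shortest path.

1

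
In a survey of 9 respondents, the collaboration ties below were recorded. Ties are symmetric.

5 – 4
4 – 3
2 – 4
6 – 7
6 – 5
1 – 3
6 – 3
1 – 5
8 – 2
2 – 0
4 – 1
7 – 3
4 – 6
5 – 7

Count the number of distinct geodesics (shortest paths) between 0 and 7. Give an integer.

3

The shortest distance is 4. The length-4 paths are: 0–2–4–3–7; 0–2–4–6–7; 0–2–4–5–7.
That gives 3 distinct shortest paths.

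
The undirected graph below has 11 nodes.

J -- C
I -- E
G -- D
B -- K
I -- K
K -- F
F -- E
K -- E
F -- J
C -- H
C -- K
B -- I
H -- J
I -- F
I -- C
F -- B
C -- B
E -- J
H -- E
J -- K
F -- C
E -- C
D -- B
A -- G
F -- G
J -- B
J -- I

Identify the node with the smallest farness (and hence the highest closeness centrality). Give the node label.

Farness (sum of distances to all others) for each node — A:27, B:15, C:14, D:20, E:16, F:13, G:18, H:21, I:15, J:14, K:15.
The smallest farness is 13, for F, so F has the highest closeness.

F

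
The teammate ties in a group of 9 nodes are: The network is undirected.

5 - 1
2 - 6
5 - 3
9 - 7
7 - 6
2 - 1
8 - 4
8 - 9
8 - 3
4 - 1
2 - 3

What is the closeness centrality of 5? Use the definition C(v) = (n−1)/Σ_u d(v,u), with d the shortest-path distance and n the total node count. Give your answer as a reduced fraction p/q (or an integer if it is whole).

4/9

Distances from 5: 1:1, 2:2, 3:1, 4:2, 6:3, 7:4, 8:2, 9:3. Sum = 18.
n = 9, so closeness = 8/18 = 4/9.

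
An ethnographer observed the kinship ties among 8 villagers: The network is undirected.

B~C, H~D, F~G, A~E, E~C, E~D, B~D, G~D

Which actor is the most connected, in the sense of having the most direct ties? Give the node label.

Degrees — A:1, B:2, C:2, D:4, E:3, F:1, G:2, H:1.
The maximum is 4, attained only by D.

D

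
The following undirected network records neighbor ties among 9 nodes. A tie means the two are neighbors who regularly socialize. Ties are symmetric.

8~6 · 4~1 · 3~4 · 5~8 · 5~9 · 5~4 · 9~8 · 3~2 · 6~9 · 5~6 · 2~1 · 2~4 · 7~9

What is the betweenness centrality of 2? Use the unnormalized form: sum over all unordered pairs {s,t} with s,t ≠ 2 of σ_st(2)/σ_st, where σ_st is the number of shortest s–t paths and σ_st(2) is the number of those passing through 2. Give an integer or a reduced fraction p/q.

Pairs whose geodesics pass through 2 — 3–1: 1/2.
All other pairs contribute 0.
Summing the contributions gives betweenness(2) = 1/2.

1/2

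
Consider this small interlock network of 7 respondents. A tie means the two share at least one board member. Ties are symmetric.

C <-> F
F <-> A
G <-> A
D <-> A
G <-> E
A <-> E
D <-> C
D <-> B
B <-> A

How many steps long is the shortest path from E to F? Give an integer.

One shortest route is E – A – F, which uses 2 edges, and E and F are not directly tied, so nothing shorter exists. So d(E,F) = 2.

2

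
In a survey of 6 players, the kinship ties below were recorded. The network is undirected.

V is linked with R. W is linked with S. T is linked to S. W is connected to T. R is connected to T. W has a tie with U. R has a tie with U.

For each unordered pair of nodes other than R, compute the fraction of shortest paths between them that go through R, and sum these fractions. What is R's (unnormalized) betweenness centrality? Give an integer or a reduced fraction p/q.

Pairs whose geodesics pass through R — T–U: 1/2; T–V: 1; W–V: 2/2; S–V: 1; U–V: 1.
All other pairs contribute 0.
Summing the contributions gives betweenness(R) = 9/2.

9/2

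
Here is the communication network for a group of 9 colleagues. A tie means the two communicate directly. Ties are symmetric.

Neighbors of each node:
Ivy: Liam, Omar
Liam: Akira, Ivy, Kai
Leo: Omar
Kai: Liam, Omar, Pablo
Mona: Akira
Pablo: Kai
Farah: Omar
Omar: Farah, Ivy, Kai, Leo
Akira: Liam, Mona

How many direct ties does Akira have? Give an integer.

Akira is directly tied to Liam and Mona. That is 2 neighbors, so the degree of Akira is 2.

2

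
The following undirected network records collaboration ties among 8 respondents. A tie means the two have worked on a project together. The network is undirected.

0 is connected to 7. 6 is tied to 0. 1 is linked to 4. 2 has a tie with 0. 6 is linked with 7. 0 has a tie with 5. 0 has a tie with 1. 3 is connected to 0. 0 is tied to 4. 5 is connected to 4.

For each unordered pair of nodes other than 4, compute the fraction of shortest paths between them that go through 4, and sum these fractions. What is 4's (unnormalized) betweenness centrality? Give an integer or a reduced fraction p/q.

1/2

Pairs whose geodesics pass through 4 — 5–1: 1/2.
All other pairs contribute 0.
Summing the contributions gives betweenness(4) = 1/2.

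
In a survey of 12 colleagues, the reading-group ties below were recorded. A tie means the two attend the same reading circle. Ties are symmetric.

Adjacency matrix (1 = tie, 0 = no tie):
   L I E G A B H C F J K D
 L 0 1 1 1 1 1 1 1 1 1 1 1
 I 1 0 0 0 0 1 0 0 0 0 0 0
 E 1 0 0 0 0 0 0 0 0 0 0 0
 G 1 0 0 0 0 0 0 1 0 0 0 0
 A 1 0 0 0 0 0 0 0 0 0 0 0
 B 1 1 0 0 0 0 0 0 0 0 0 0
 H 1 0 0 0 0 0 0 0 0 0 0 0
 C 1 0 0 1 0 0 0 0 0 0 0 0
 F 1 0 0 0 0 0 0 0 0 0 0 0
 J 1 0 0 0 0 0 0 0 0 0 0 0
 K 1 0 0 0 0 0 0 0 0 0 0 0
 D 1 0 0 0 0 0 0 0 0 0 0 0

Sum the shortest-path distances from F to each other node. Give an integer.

21

Distances from F: A:2, B:2, C:2, D:2, E:2, G:2, H:2, I:2, J:2, K:2, L:1.
Sum = 2 + 2 + 2 + 2 + 2 + 2 + 2 + 2 + 2 + 2 + 1 = 21.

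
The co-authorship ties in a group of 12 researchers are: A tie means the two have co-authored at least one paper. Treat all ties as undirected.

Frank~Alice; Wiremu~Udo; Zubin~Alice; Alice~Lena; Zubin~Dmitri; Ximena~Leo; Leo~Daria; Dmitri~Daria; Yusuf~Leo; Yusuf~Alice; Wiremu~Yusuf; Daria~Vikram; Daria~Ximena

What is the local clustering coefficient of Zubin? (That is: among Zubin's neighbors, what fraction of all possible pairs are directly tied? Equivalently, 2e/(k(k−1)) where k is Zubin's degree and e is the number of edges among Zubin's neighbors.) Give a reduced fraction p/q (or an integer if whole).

Zubin's neighbors: Alice and Dmitri (k = 2).
Possible neighbor pairs: C(2,2) = 1. Edges among them: none → e = 0.
Clustering(Zubin) = 0/1.

0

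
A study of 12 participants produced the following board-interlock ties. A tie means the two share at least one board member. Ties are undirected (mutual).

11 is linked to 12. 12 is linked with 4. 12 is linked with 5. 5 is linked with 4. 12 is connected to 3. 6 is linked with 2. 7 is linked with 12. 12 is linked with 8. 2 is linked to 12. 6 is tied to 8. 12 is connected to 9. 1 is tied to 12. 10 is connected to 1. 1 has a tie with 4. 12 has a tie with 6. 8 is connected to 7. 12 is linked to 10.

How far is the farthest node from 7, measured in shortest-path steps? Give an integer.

2

Distances from 7: 1:2, 2:2, 3:2, 4:2, 5:2, 6:2, 8:1, 9:2, 10:2, 11:2, 12:1.
The largest is 2 (to 10, 2, 4, 1, 6, 3, 5, 9, and 11), so the eccentricity of 7 is 2.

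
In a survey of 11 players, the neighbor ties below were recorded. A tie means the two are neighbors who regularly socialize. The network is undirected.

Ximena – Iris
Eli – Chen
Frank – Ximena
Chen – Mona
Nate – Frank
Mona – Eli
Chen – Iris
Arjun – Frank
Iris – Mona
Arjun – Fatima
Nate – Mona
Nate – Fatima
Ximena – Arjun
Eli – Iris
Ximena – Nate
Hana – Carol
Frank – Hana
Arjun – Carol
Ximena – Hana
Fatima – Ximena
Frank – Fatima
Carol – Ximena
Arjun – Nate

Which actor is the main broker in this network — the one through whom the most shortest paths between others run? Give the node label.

Ximena

Unnormalized betweenness of each node: Arjun:5/3, Carol:1/3, Chen:0, Eli:0, Fatima:0, Frank:5/3, Hana:1/3, Iris:61/6, Mona:11/2, Nate:47/6, Ximena:33/2.
Ximena has the largest value, 33/2, making it the main broker — the node through which the most shortest paths run.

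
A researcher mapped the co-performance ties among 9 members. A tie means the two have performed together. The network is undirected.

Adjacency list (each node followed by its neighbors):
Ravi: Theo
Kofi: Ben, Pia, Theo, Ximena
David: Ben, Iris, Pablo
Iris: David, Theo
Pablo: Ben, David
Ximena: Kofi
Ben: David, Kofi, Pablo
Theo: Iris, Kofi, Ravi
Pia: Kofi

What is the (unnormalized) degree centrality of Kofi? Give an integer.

Kofi is directly tied to Ben, Pia, Theo, and Ximena. That is 4 neighbors, so the degree of Kofi is 4.

4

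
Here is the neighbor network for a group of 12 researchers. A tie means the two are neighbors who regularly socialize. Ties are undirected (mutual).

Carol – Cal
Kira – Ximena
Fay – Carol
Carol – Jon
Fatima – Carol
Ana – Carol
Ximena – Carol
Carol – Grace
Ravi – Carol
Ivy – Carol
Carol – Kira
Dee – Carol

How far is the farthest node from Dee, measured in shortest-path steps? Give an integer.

Distances from Dee: Ana:2, Cal:2, Carol:1, Fatima:2, Fay:2, Grace:2, Ivy:2, Jon:2, Kira:2, Ravi:2, Ximena:2.
The largest is 2 (to Ximena, Ivy, Kira, Jon, Ana, Ravi, Cal, Fay, Fatima, and Grace), so the eccentricity of Dee is 2.

2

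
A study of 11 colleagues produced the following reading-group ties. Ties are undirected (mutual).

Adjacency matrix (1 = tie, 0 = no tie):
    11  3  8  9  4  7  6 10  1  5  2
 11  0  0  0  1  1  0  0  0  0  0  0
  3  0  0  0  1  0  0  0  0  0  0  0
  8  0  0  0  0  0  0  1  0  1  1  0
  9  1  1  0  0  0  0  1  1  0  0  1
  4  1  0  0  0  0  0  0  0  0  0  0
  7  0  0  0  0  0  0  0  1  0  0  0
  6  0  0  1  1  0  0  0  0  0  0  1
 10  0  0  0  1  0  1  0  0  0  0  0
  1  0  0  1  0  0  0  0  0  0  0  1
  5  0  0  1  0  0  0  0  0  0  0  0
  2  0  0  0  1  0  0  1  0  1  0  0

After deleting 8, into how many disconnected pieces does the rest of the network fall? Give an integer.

2

Without 8, the remaining ties split the others into: {1, 2, 3, 4, 6, 7, 9, 10, 11}; {5}.
That's 2 separate components.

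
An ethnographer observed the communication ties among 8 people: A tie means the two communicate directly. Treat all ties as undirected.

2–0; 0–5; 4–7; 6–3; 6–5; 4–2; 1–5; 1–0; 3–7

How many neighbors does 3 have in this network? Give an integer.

2

3 is directly tied to 6 and 7. That is 2 neighbors, so the degree of 3 is 2.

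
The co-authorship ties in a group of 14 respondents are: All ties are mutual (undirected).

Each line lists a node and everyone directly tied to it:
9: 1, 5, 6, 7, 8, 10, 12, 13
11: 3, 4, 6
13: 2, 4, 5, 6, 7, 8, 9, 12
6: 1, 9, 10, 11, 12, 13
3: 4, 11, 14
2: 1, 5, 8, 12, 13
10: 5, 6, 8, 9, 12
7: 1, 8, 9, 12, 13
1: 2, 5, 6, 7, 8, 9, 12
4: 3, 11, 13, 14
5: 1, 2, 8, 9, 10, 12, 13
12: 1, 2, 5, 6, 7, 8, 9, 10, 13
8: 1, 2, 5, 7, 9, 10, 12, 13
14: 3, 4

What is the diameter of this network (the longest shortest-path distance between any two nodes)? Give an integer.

4

Eccentricity of each node (its greatest distance to any other): 1:4, 2:3, 3:3, 4:3, 5:3, 6:3, 7:3, 8:3, 9:3, 10:4, 11:3, 12:3, 13:2, 14:4.
The maximum eccentricity is 4, realized for instance by the pair 1–14 via 1 – 6 – 11 – 3 – 14. So the diameter is 4.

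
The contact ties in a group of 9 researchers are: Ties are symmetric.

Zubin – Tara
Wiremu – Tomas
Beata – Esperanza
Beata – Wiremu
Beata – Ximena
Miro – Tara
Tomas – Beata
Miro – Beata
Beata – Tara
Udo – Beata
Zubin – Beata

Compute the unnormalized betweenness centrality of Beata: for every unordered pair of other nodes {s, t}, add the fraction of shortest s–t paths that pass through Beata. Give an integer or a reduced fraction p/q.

Pairs whose geodesics pass through Beata — Ximena–Wiremu: 1; Ximena–Esperanza: 1; Ximena–Tomas: 1; Ximena–Zubin: 1; Ximena–Udo: 1; Ximena–Miro: 1; Ximena–Tara: 1; Wiremu–Esperanza: 1; Wiremu–Zubin: 1; Wiremu–Udo: 1; Wiremu–Miro: 1; Wiremu–Tara: 1; Esperanza–Tomas: 1; Esperanza–Zubin: 1 … (+11 more pairs).
All other pairs contribute 0.
Summing the contributions gives betweenness(Beata) = 49/2.

49/2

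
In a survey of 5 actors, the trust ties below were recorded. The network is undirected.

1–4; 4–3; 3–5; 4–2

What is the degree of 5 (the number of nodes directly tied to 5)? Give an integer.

5 is directly tied to 3. That is 1 neighbor, so the degree of 5 is 1.

1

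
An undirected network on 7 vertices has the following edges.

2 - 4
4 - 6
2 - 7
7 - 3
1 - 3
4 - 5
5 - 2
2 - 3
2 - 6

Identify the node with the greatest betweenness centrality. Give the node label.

Unnormalized betweenness of each node: 1:0, 2:19/2, 3:5, 4:1/2, 5:0, 6:0, 7:0.
2 has the largest value, 19/2, making it the main broker — the node through which the most shortest paths run.

2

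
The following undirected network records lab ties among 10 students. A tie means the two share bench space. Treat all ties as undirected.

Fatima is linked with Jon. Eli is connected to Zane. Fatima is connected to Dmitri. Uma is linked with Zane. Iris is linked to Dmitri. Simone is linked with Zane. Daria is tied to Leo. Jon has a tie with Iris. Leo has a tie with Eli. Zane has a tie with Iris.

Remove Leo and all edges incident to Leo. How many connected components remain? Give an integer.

2

Without Leo, the remaining ties split the others into: {Dmitri, Eli, Fatima, Iris, Jon, Simone, Uma, Zane}; {Daria}.
That's 2 separate components.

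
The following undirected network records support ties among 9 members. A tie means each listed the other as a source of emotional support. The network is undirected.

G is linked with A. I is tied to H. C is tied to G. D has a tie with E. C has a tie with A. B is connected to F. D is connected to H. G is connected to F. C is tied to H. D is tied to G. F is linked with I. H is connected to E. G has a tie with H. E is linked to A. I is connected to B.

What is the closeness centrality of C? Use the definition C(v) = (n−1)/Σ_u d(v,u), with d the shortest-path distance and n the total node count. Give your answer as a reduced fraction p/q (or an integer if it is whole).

4/7

Distances from C: A:1, B:3, D:2, E:2, F:2, G:1, H:1, I:2. Sum = 14.
n = 9, so closeness = 8/14 = 4/7.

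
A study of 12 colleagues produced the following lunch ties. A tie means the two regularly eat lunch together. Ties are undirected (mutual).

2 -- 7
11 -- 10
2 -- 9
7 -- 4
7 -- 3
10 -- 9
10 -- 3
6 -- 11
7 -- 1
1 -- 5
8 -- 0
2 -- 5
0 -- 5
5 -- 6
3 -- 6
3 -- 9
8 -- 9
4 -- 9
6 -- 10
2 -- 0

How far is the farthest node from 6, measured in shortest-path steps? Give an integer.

3

Distances from 6: 0:2, 1:2, 2:2, 3:1, 4:3, 5:1, 7:2, 8:3, 9:2, 10:1, 11:1.
The largest is 3 (to 8 and 4), so the eccentricity of 6 is 3.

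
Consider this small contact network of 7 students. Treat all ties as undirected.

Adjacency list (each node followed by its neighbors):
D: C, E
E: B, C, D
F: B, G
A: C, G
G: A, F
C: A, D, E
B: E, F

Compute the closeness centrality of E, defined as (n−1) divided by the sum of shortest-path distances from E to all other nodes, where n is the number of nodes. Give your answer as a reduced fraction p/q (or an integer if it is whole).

Distances from E: A:2, B:1, C:1, D:1, F:2, G:3. Sum = 10.
n = 7, so closeness = 6/10 = 3/5.

3/5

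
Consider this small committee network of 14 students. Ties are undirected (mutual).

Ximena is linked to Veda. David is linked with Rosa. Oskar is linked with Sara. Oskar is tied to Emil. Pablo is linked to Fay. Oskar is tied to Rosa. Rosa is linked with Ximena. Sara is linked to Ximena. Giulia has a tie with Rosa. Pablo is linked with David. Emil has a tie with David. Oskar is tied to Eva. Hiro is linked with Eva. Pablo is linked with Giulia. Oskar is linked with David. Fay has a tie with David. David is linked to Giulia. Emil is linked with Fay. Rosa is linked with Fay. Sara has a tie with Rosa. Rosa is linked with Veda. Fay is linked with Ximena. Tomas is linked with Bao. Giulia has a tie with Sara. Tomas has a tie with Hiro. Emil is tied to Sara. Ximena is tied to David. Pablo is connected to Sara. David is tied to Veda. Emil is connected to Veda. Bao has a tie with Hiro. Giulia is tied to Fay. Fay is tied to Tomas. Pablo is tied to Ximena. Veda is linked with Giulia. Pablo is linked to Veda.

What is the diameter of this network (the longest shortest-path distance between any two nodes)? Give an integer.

4

Eccentricity of each node (its greatest distance to any other): Bao:4, David:3, Emil:3, Eva:3, Fay:3, Giulia:3, Hiro:4, Oskar:3, Pablo:3, Rosa:3, Sara:4, Tomas:3, Veda:4, Ximena:3.
The maximum eccentricity is 4, realized for instance by the pair Veda–Bao via Veda – Emil – Fay – Tomas – Bao. So the diameter is 4.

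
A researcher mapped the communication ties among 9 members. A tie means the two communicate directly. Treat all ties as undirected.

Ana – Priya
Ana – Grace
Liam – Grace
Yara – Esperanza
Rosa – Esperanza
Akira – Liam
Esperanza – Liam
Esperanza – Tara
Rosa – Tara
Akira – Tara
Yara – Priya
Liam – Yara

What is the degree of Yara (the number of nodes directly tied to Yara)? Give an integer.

Yara is directly tied to Esperanza, Liam, and Priya. That is 3 neighbors, so the degree of Yara is 3.

3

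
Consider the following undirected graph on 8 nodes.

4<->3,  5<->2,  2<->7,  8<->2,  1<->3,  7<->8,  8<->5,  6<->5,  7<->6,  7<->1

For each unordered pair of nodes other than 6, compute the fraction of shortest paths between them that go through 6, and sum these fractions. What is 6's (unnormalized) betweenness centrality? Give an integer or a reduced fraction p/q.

Pairs whose geodesics pass through 6 — 3–5: 1/3; 4–5: 1/3; 5–7: 1/3; 5–1: 1/3.
All other pairs contribute 0.
Summing the contributions gives betweenness(6) = 4/3.

4/3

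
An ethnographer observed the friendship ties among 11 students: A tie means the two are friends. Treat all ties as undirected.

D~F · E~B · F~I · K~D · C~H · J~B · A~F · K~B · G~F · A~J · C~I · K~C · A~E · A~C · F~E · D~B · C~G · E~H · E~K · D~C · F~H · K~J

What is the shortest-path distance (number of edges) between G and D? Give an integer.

One shortest route is G – F – D, which uses 2 edges, and G and D are not directly tied, so nothing shorter exists. So d(G,D) = 2.

2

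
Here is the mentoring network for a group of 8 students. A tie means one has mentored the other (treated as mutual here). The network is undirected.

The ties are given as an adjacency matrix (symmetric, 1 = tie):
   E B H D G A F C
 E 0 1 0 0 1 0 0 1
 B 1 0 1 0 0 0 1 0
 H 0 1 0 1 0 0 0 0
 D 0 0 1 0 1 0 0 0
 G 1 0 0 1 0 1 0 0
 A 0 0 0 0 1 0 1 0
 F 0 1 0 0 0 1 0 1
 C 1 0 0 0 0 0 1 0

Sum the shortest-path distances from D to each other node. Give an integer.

Distances from D: A:2, B:2, C:3, E:2, F:3, G:1, H:1.
Sum = 2 + 2 + 3 + 2 + 3 + 1 + 1 = 14.

14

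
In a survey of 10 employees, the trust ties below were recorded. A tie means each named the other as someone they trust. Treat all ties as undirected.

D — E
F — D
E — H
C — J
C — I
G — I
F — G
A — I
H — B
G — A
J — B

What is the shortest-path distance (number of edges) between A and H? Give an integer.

One shortest route is A – G – F – D – E – H, which uses 5 edges, and at distance 4 from A we only reach {B, E}, which does not include H. So d(A,H) = 5.

5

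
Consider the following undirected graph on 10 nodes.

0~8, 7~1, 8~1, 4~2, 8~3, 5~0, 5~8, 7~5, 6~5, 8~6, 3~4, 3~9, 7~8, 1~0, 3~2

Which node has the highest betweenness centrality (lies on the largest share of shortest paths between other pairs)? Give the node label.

Unnormalized betweenness of each node: 0:1/3, 1:1/3, 2:0, 3:20, 4:0, 5:4/3, 6:0, 7:1/3, 8:68/3, 9:0.
8 has the largest value, 68/3, making it the main broker — the node through which the most shortest paths run.

8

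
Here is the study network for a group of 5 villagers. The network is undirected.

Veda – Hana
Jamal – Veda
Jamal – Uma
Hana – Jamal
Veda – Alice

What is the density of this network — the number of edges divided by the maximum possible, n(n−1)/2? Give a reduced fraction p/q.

There are 5 edges and 5 nodes, so the maximum possible is C(5,2) = 10.
Density = 5/10 = 1/2.

1/2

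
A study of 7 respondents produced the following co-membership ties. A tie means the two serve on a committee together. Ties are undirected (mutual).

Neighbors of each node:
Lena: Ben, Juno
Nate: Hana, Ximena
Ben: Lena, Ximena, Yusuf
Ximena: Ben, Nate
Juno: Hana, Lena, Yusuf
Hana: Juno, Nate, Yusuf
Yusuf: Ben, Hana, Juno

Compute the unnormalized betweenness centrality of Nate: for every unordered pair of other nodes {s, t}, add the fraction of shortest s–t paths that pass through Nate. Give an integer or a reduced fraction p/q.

Pairs whose geodesics pass through Nate — Ximena–Hana: 1; Ximena–Juno: 1/3.
All other pairs contribute 0.
Summing the contributions gives betweenness(Nate) = 4/3.

4/3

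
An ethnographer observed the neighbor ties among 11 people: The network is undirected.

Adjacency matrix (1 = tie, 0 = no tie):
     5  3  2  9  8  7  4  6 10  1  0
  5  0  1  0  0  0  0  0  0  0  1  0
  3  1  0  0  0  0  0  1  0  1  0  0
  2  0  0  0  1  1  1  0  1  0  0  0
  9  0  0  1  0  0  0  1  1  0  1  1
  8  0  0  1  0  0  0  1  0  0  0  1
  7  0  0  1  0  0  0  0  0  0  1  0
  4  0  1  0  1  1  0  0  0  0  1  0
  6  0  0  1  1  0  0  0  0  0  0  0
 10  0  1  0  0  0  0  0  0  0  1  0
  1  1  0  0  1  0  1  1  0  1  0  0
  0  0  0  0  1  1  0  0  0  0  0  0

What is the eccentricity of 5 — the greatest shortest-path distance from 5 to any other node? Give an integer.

Distances from 5: 0:3, 1:1, 2:3, 3:1, 4:2, 6:3, 7:2, 8:3, 9:2, 10:2.
The largest is 3 (to 8, 2, 6, and 0), so the eccentricity of 5 is 3.

3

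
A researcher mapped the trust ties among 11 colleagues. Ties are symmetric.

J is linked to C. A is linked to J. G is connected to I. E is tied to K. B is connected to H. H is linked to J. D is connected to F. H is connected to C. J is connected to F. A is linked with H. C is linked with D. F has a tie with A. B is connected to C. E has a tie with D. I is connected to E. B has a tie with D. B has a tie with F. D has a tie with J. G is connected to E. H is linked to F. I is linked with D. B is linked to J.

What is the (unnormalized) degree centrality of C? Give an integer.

C is directly tied to B, D, H, and J. That is 4 neighbors, so the degree of C is 4.

4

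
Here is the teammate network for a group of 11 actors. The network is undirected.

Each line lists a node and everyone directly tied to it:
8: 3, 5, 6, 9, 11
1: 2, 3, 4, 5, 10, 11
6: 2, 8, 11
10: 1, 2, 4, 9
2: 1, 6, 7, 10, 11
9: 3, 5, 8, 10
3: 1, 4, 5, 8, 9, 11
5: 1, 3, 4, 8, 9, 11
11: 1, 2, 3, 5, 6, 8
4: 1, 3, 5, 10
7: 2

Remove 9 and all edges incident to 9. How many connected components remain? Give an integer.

9's neighbors (3, 5, 8, and 10) remain reachable from one another through other ties, so the rest of the network stays in one piece.

1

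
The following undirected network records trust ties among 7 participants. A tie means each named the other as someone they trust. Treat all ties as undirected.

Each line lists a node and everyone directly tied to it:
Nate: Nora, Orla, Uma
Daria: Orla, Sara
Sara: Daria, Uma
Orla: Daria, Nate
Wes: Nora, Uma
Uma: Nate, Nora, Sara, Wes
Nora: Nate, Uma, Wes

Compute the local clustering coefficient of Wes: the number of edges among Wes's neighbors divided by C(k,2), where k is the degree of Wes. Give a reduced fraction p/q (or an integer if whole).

1

Wes's neighbors: Nora and Uma (k = 2).
Possible neighbor pairs: C(2,2) = 1. Edges among them: Nora–Uma → e = 1.
Clustering(Wes) = 1/1.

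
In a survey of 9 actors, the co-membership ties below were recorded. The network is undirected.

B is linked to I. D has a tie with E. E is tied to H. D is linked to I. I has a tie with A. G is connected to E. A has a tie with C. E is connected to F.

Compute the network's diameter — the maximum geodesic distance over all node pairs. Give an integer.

5

Eccentricity of each node (its greatest distance to any other): A:4, B:4, C:5, D:3, E:4, F:5, G:5, H:5, I:3.
The maximum eccentricity is 5, realized for instance by the pair C–H via C – A – I – D – E – H. So the diameter is 5.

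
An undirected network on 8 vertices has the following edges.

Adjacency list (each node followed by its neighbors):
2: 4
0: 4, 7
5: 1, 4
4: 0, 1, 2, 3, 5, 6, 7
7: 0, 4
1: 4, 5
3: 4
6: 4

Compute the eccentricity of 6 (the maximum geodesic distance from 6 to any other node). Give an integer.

2

Distances from 6: 0:2, 1:2, 2:2, 3:2, 4:1, 5:2, 7:2.
The largest is 2 (to 2, 5, 0, 7, 3, and 1), so the eccentricity of 6 is 2.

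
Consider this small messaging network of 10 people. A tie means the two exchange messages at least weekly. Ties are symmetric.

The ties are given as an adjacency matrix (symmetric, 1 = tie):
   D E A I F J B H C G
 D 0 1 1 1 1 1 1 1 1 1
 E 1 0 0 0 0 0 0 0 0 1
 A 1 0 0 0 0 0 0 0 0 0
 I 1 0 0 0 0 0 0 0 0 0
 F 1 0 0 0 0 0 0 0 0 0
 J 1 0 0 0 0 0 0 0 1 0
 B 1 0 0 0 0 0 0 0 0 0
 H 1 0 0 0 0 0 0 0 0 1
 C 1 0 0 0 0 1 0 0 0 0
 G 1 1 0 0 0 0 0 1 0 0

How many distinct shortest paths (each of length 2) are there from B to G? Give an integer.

1

The shortest distance is 2, and the only length-2 path is B–D–G. So there is exactly 1 shortest path.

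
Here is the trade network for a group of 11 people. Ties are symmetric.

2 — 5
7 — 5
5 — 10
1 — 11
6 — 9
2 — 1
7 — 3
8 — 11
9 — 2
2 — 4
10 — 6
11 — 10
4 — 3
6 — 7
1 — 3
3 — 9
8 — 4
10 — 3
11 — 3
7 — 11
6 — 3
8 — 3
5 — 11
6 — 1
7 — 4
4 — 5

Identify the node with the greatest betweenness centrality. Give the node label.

Unnormalized betweenness of each node: 1:19/12, 2:17/6, 3:109/12, 4:35/12, 5:3, 6:9/4, 7:7/4, 8:1/4, 9:5/6, 10:1, 11:7/2.
3 has the largest value, 109/12, making it the main broker — the node through which the most shortest paths run.

3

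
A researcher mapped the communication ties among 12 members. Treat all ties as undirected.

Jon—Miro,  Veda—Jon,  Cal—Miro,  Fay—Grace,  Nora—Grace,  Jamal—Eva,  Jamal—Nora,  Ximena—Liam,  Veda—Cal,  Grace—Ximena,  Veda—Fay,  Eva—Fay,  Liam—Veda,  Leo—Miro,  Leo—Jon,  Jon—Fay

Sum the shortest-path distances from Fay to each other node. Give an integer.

Distances from Fay: Cal:2, Eva:1, Grace:1, Jamal:2, Jon:1, Leo:2, Liam:2, Miro:2, Nora:2, Veda:1, Ximena:2.
Sum = 2 + 1 + 1 + 2 + 1 + 2 + 2 + 2 + 2 + 1 + 2 = 18.

18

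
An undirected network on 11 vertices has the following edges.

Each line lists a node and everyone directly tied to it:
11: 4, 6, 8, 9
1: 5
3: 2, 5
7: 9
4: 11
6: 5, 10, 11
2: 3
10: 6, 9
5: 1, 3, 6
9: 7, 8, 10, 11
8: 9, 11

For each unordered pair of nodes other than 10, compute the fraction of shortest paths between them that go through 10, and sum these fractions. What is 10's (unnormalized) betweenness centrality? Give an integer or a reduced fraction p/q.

5

Pairs whose geodesics pass through 10 — 1–7: 1/2; 1–9: 1/2; 3–7: 1/2; 3–9: 1/2; 2–7: 1/2; 2–9: 1/2; 6–7: 1/2; 6–9: 1/2; 7–5: 1/2; 5–9: 1/2.
All other pairs contribute 0.
Summing the contributions gives betweenness(10) = 5.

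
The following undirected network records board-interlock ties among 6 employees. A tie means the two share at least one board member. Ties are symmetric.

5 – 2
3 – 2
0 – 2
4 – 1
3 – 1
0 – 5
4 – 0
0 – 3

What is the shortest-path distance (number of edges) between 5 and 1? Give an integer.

3

One shortest route is 5 – 2 – 3 – 1, which uses 3 edges, and at distance 2 from 5 we only reach {3, 4}, which does not include 1. So d(5,1) = 3.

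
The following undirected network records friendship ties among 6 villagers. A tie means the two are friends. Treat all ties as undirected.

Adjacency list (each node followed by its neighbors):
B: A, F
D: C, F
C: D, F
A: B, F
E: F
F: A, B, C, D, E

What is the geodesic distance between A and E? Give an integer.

One shortest route is A – F – E, which uses 2 edges, and A and E are not directly tied, so nothing shorter exists. So d(A,E) = 2.

2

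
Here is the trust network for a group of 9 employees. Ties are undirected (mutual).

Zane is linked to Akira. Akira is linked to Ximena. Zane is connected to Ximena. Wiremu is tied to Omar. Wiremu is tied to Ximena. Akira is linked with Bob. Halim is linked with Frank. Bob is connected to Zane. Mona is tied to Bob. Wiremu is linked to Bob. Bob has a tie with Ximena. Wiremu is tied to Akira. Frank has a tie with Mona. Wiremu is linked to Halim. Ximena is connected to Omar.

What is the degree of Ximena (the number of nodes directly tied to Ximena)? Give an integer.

5

Ximena is directly tied to Akira, Bob, Omar, Wiremu, and Zane. That is 5 neighbors, so the degree of Ximena is 5.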